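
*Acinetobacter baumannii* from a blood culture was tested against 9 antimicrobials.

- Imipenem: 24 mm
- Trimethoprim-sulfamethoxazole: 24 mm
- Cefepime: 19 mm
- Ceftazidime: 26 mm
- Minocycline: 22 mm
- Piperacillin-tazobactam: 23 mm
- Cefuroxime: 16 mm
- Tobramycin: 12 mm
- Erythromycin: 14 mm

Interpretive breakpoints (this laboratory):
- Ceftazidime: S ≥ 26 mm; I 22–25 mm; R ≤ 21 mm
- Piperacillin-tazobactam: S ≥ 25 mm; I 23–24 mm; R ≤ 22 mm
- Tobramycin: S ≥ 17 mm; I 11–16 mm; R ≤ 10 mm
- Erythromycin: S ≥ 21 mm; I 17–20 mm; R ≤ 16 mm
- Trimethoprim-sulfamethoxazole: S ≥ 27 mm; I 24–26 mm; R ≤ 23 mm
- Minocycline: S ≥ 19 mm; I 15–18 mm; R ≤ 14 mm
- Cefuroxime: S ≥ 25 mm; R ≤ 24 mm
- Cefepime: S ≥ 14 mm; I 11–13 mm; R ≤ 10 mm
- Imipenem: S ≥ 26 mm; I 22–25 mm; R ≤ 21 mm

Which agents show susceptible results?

cefepime, ceftazidime, minocycline

Imipenem: 24 mm is in 22–25 mm → intermediate
Trimethoprim-sulfamethoxazole (24 mm) in 24–26 mm — intermediate
Cefepime: 19 mm is ≥ 14 mm ⇒ Susceptible
Ceftazidime: 26 mm is ≥ 26 mm → Susceptible
Minocycline 22 mm: ≥ 19 mm — S
Piperacillin-tazobactam 23 mm: in 23–24 mm ⇒ intermediate
Cefuroxime: 16 mm is ≤ 24 mm → Resistant
Tobramycin 12 mm: in 11–16 mm → I
Erythromycin (14 mm) ≤ 16 mm ⇒ Resistant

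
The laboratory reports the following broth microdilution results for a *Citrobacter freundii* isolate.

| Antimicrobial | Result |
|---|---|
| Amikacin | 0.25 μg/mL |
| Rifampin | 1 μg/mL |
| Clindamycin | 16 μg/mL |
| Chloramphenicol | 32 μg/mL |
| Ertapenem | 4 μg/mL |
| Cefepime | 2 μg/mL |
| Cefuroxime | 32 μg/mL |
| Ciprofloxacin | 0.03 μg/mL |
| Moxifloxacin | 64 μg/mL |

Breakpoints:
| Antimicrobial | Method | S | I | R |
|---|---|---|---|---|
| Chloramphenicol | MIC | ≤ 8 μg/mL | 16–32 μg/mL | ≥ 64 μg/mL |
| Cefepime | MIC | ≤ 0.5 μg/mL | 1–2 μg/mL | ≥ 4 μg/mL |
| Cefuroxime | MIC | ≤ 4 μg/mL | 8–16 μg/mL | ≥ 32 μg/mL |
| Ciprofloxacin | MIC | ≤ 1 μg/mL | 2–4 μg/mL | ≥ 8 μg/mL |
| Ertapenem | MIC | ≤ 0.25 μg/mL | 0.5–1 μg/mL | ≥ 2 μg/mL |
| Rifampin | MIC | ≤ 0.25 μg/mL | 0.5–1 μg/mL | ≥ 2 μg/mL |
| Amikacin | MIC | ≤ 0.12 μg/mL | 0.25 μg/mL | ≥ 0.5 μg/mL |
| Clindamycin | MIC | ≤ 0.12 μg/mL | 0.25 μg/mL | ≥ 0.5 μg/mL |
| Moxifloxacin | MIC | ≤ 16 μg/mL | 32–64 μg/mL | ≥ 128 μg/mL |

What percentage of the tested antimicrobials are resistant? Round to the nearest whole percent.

Amikacin 0.25 μg/mL: = 0.25 μg/mL → intermediate
Rifampin 1 μg/mL: in 0.5–1 μg/mL → Intermediate
Clindamycin 16 μg/mL: ≥ 0.5 μg/mL — resistant
Chloramphenicol (32 μg/mL) in 16–32 μg/mL ⇒ intermediate
Ertapenem (4 μg/mL) ≥ 2 μg/mL → resistant
Cefepime (2 μg/mL) in 1–2 μg/mL ⇒ intermediate
Cefuroxime 32 μg/mL: ≥ 32 μg/mL ⇒ resistant
Ciprofloxacin: 0.03 μg/mL is ≤ 1 μg/mL ⇒ S
Moxifloxacin 64 μg/mL: in 32–64 μg/mL → I
Resistant: 3/9

33%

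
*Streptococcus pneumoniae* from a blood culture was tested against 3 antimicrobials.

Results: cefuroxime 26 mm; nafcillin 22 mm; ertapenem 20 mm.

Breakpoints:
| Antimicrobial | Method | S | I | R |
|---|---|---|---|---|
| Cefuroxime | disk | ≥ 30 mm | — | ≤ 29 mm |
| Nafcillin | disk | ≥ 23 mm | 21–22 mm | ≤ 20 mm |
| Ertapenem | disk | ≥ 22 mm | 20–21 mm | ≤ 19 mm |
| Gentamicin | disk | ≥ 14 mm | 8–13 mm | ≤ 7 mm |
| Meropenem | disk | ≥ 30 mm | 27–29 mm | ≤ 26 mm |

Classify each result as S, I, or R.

R, I, I

Cefuroxime (26 mm) ≤ 29 mm — resistant
Nafcillin (22 mm) in 21–22 mm → intermediate
Ertapenem 20 mm: in 20–21 mm — intermediate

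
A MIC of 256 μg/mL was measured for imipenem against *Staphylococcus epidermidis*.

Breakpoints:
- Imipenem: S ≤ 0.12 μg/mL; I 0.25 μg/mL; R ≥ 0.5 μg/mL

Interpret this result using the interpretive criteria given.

Imipenem 256 μg/mL: ≥ 0.5 μg/mL ⇒ Resistant

Resistant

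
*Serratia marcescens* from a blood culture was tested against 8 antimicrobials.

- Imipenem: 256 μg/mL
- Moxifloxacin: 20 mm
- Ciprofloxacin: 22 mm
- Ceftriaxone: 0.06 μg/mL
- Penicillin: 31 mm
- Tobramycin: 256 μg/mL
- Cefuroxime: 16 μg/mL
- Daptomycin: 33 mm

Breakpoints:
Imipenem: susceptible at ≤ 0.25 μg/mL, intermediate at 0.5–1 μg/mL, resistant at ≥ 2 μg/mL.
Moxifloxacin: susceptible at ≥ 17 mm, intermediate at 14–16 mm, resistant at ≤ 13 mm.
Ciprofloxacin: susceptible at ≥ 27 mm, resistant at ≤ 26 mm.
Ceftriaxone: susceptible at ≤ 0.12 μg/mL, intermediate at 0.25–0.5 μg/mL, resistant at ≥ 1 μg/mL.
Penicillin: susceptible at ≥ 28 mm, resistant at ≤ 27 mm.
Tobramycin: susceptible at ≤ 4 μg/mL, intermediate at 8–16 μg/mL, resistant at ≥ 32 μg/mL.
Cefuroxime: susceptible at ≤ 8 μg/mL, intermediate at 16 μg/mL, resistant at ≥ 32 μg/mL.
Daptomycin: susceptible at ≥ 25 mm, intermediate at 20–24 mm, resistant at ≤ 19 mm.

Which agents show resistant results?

imipenem, ciprofloxacin, tobramycin

Imipenem (256 μg/mL) ≥ 2 μg/mL → Resistant
Moxifloxacin: 20 mm is ≥ 17 mm → Susceptible
Ciprofloxacin: 22 mm is ≤ 26 mm ⇒ Resistant
Ceftriaxone (0.06 μg/mL) ≤ 0.12 μg/mL ⇒ susceptible
Penicillin (31 mm) ≥ 28 mm → S
Tobramycin: 256 μg/mL is ≥ 32 μg/mL → Resistant
Cefuroxime: 16 μg/mL is = 16 μg/mL — Intermediate
Daptomycin 33 mm: ≥ 25 mm ⇒ susceptible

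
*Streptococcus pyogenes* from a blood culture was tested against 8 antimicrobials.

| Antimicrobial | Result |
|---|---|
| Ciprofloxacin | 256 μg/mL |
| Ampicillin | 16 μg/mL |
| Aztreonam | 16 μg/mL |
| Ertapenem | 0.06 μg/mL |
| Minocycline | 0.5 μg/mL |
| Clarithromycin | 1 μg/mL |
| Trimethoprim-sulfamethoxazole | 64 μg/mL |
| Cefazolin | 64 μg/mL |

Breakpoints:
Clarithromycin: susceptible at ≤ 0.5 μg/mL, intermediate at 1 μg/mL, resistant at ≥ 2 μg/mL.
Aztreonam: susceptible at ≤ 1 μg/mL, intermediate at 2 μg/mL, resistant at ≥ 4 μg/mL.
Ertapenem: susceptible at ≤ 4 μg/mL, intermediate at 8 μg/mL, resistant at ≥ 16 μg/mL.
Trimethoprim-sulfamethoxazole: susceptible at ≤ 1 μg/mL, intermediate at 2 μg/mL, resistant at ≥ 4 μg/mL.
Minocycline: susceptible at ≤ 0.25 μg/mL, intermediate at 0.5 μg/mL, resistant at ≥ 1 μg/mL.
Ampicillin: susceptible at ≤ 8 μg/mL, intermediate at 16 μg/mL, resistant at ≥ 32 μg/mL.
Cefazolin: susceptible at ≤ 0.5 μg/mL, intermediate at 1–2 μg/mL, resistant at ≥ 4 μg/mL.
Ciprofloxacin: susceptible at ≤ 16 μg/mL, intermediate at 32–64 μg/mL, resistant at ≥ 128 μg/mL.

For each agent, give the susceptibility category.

R, I, R, S, I, I, R, R

Ciprofloxacin 256 μg/mL: ≥ 128 μg/mL ⇒ resistant
Ampicillin: 16 μg/mL is = 16 μg/mL — intermediate
Aztreonam (16 μg/mL) ≥ 4 μg/mL ⇒ resistant
Ertapenem: 0.06 μg/mL is ≤ 4 μg/mL → Susceptible
Minocycline (0.5 μg/mL) = 0.5 μg/mL ⇒ I
Clarithromycin 1 μg/mL: = 1 μg/mL ⇒ intermediate
Trimethoprim-sulfamethoxazole: 64 μg/mL is ≥ 4 μg/mL — R
Cefazolin 64 μg/mL: ≥ 4 μg/mL — Resistant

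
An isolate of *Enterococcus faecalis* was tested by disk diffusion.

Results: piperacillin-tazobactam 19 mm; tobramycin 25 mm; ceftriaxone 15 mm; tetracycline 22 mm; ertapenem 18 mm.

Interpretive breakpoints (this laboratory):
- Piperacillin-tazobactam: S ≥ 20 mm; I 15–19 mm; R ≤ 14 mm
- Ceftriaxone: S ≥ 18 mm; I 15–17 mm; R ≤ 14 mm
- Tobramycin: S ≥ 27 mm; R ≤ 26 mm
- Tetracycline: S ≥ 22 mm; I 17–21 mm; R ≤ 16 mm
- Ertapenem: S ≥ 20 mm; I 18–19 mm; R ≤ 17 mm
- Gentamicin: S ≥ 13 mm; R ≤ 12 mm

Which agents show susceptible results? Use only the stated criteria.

Piperacillin-tazobactam: 19 mm is in 15–19 mm — I
Tobramycin: 25 mm is ≤ 26 mm — Resistant
Ceftriaxone 15 mm: in 15–17 mm ⇒ Intermediate
Tetracycline: 22 mm is ≥ 22 mm → Susceptible
Ertapenem: 18 mm is in 18–19 mm ⇒ I

tetracycline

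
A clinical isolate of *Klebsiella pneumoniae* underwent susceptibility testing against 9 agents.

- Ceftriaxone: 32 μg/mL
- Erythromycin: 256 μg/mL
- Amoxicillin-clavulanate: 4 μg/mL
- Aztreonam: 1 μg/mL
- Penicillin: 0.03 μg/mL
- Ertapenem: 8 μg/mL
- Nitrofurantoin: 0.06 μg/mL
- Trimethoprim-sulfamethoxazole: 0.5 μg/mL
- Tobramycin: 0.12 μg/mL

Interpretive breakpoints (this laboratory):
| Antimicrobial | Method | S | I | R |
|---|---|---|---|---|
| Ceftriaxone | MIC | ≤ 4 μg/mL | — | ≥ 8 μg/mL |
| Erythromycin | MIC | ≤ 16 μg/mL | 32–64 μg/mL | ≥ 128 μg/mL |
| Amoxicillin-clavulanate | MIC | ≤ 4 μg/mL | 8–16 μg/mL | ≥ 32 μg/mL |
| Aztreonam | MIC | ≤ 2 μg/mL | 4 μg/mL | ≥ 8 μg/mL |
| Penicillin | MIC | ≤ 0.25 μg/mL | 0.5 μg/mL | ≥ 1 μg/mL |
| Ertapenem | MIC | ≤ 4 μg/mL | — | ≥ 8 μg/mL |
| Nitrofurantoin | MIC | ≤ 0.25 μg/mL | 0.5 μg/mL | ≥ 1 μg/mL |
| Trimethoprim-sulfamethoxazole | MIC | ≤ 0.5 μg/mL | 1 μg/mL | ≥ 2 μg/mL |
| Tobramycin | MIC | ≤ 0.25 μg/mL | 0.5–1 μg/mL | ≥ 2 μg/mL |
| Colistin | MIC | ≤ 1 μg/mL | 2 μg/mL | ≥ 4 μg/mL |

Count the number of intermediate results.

0

Ceftriaxone: 32 μg/mL is ≥ 8 μg/mL ⇒ R
Erythromycin (256 μg/mL) ≥ 128 μg/mL → Resistant
Amoxicillin-clavulanate (4 μg/mL) ≤ 4 μg/mL ⇒ S
Aztreonam 1 μg/mL: ≤ 2 μg/mL → S
Penicillin (0.03 μg/mL) ≤ 0.25 μg/mL → S
Ertapenem: 8 μg/mL is ≥ 8 μg/mL — R
Nitrofurantoin: 0.06 μg/mL is ≤ 0.25 μg/mL → susceptible
Trimethoprim-sulfamethoxazole 0.5 μg/mL: ≤ 0.5 μg/mL — susceptible
Tobramycin 0.12 μg/mL: ≤ 0.25 μg/mL — susceptible
Intermediate: 0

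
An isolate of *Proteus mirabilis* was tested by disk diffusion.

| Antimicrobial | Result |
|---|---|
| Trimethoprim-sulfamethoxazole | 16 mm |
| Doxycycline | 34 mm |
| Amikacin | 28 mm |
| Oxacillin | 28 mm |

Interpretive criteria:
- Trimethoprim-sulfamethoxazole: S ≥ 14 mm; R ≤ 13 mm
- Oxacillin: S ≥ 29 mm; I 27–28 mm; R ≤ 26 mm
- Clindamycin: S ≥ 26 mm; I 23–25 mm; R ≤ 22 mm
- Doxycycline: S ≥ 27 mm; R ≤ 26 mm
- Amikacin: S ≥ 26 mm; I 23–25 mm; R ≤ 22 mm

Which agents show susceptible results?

trimethoprim-sulfamethoxazole, doxycycline, amikacin

Trimethoprim-sulfamethoxazole: 16 mm is ≥ 14 mm — S
Doxycycline 34 mm: ≥ 27 mm → susceptible
Amikacin 28 mm: ≥ 26 mm — Susceptible
Oxacillin: 28 mm is in 27–28 mm ⇒ Intermediate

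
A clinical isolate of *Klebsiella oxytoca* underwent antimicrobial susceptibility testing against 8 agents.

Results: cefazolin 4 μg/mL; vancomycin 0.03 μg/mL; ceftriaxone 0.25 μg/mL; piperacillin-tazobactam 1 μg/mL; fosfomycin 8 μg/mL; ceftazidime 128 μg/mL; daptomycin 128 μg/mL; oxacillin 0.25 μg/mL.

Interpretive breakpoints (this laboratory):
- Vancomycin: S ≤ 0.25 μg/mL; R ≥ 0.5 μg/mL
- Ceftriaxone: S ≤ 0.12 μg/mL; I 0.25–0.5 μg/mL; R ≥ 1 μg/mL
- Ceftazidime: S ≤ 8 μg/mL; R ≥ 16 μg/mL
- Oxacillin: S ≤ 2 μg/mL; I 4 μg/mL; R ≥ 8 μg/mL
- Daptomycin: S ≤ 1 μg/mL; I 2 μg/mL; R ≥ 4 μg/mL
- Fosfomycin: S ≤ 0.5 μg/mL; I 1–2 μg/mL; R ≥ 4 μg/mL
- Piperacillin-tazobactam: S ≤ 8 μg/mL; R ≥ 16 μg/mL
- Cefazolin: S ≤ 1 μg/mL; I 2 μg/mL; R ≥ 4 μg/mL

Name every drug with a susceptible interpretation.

Cefazolin: 4 μg/mL is ≥ 4 μg/mL ⇒ Resistant
Vancomycin: 0.03 μg/mL is ≤ 0.25 μg/mL — S
Ceftriaxone: 0.25 μg/mL is in 0.25–0.5 μg/mL ⇒ intermediate
Piperacillin-tazobactam 1 μg/mL: ≤ 8 μg/mL — Susceptible
Fosfomycin (8 μg/mL) ≥ 4 μg/mL → Resistant
Ceftazidime: 128 μg/mL is ≥ 16 μg/mL — resistant
Daptomycin 128 μg/mL: ≥ 4 μg/mL — Resistant
Oxacillin: 0.25 μg/mL is ≤ 2 μg/mL ⇒ S

vancomycin, piperacillin-tazobactam, oxacillin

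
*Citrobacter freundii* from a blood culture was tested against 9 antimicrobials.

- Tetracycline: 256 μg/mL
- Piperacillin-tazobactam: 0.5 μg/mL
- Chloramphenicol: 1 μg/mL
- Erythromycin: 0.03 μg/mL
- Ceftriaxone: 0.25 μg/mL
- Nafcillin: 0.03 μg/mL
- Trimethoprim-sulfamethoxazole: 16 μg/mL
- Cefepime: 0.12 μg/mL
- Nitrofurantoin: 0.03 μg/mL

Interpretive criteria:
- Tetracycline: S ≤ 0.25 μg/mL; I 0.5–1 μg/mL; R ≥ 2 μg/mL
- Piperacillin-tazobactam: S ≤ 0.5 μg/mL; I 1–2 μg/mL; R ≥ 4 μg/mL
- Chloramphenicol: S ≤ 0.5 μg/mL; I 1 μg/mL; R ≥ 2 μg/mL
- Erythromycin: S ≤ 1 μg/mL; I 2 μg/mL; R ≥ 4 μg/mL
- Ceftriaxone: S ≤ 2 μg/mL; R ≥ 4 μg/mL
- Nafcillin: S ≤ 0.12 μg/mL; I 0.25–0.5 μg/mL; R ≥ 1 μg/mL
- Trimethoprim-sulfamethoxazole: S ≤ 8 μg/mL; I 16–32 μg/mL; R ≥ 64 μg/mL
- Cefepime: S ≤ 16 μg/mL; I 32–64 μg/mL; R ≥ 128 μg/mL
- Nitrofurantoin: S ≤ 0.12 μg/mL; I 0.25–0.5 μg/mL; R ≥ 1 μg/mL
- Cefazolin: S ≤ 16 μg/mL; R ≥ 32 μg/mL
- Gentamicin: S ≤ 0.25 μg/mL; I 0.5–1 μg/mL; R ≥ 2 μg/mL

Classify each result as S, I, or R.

Tetracycline: 256 μg/mL is ≥ 2 μg/mL ⇒ Resistant
Piperacillin-tazobactam (0.5 μg/mL) ≤ 0.5 μg/mL ⇒ Susceptible
Chloramphenicol: 1 μg/mL is = 1 μg/mL — I
Erythromycin 0.03 μg/mL: ≤ 1 μg/mL → Susceptible
Ceftriaxone 0.25 μg/mL: ≤ 2 μg/mL — Susceptible
Nafcillin 0.03 μg/mL: ≤ 0.12 μg/mL → Susceptible
Trimethoprim-sulfamethoxazole 16 μg/mL: in 16–32 μg/mL → I
Cefepime 0.12 μg/mL: ≤ 16 μg/mL → S
Nitrofurantoin 0.03 μg/mL: ≤ 0.12 μg/mL ⇒ Susceptible

R, S, I, S, S, S, I, S, S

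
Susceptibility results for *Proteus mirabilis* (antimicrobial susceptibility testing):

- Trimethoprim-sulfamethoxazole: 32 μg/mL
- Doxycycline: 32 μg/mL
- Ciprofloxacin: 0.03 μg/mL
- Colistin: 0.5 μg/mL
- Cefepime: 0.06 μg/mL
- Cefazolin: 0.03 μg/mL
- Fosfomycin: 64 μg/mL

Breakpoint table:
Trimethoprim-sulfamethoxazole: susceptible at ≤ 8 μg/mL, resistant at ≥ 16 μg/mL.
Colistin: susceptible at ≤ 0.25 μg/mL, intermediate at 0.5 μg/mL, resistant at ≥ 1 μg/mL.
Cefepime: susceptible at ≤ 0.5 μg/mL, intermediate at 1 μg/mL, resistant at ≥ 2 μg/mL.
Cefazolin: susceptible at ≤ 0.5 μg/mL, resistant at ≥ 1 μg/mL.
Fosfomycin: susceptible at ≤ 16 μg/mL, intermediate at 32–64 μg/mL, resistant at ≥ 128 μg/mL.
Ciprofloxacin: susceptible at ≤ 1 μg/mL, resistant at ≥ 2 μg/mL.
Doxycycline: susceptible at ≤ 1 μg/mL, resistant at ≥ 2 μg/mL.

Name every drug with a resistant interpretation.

Trimethoprim-sulfamethoxazole: 32 μg/mL is ≥ 16 μg/mL → resistant
Doxycycline 32 μg/mL: ≥ 2 μg/mL — resistant
Ciprofloxacin (0.03 μg/mL) ≤ 1 μg/mL → susceptible
Colistin 0.5 μg/mL: = 0.5 μg/mL → I
Cefepime 0.06 μg/mL: ≤ 0.5 μg/mL → Susceptible
Cefazolin 0.03 μg/mL: ≤ 0.5 μg/mL — susceptible
Fosfomycin (64 μg/mL) in 32–64 μg/mL → intermediate

trimethoprim-sulfamethoxazole, doxycycline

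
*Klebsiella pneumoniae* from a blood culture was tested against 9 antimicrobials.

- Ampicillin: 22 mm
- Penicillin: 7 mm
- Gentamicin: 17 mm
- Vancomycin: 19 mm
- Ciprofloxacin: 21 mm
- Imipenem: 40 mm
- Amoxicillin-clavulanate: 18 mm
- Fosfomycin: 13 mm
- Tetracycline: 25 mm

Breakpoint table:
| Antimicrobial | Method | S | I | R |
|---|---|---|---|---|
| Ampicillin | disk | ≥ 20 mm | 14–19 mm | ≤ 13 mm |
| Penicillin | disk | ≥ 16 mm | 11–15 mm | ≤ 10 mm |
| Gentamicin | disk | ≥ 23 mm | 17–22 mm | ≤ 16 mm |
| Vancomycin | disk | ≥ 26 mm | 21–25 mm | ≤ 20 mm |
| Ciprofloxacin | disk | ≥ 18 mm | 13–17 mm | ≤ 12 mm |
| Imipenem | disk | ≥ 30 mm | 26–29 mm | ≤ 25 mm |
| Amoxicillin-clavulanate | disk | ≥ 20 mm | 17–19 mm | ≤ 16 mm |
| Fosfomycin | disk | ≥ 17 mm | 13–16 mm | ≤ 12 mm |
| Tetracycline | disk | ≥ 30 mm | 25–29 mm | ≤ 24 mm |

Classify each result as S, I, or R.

Ampicillin: 22 mm is ≥ 20 mm ⇒ S
Penicillin (7 mm) ≤ 10 mm ⇒ resistant
Gentamicin: 17 mm is in 17–22 mm — intermediate
Vancomycin 19 mm: ≤ 20 mm — R
Ciprofloxacin 21 mm: ≥ 18 mm ⇒ susceptible
Imipenem: 40 mm is ≥ 30 mm — Susceptible
Amoxicillin-clavulanate 18 mm: in 17–19 mm → Intermediate
Fosfomycin 13 mm: in 13–16 mm ⇒ Intermediate
Tetracycline: 25 mm is in 25–29 mm — I

S, R, I, R, S, S, I, I, I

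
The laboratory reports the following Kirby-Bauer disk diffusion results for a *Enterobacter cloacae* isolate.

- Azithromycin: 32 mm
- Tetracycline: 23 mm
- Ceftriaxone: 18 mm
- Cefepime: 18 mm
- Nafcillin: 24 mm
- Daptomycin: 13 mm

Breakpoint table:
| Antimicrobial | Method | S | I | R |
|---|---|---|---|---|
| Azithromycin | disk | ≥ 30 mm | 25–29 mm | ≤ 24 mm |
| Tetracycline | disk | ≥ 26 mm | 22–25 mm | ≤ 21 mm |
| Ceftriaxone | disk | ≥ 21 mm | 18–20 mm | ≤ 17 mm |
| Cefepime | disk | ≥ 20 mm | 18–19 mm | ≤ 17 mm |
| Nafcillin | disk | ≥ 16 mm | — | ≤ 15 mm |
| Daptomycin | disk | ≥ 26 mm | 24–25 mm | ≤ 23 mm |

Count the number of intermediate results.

Azithromycin 32 mm: ≥ 30 mm ⇒ S
Tetracycline (23 mm) in 22–25 mm ⇒ Intermediate
Ceftriaxone (18 mm) in 18–20 mm — intermediate
Cefepime (18 mm) in 18–19 mm — I
Nafcillin (24 mm) ≥ 16 mm ⇒ S
Daptomycin (13 mm) ≤ 23 mm ⇒ R
Intermediate: 3

3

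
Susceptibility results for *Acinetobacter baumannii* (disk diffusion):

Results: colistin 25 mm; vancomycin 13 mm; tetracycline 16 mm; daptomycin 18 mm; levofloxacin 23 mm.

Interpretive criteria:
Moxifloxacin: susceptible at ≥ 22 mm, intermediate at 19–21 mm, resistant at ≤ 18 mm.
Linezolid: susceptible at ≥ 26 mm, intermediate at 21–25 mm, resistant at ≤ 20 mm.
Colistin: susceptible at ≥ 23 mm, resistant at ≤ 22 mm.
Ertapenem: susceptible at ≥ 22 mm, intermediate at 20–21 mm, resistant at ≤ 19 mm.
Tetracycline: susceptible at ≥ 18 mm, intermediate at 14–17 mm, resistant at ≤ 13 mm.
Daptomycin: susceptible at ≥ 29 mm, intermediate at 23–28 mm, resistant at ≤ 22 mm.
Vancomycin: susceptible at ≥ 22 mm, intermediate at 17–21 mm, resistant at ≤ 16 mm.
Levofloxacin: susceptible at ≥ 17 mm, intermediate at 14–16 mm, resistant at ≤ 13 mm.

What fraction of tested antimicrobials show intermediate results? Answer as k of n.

Colistin 25 mm: ≥ 23 mm ⇒ S
Vancomycin 13 mm: ≤ 16 mm ⇒ resistant
Tetracycline 16 mm: in 14–17 mm — I
Daptomycin: 18 mm is ≤ 22 mm ⇒ Resistant
Levofloxacin: 23 mm is ≥ 17 mm — Susceptible
Intermediate: 1/5

1 of 5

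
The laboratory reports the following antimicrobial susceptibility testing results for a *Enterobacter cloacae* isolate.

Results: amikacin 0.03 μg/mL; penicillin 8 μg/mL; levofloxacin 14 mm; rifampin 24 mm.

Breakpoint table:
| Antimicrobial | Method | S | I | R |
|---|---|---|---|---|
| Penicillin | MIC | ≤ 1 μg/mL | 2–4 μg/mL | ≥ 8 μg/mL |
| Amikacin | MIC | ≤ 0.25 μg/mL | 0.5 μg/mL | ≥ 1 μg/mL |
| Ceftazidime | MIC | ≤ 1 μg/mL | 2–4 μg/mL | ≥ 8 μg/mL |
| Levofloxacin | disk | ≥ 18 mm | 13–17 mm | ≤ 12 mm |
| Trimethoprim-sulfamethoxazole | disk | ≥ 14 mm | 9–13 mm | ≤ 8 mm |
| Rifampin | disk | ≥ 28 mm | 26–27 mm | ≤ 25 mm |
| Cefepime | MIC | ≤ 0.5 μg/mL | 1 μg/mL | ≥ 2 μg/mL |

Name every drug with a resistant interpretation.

Amikacin 0.03 μg/mL: ≤ 0.25 μg/mL — Susceptible
Penicillin (8 μg/mL) ≥ 8 μg/mL ⇒ resistant
Levofloxacin (14 mm) in 13–17 mm → Intermediate
Rifampin: 24 mm is ≤ 25 mm ⇒ resistant

penicillin, rifampin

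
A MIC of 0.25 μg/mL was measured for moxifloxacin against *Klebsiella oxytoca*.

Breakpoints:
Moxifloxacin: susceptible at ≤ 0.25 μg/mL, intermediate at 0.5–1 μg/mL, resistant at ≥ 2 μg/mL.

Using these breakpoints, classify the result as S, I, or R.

Moxifloxacin: 0.25 μg/mL is ≤ 0.25 μg/mL → Susceptible

Susceptible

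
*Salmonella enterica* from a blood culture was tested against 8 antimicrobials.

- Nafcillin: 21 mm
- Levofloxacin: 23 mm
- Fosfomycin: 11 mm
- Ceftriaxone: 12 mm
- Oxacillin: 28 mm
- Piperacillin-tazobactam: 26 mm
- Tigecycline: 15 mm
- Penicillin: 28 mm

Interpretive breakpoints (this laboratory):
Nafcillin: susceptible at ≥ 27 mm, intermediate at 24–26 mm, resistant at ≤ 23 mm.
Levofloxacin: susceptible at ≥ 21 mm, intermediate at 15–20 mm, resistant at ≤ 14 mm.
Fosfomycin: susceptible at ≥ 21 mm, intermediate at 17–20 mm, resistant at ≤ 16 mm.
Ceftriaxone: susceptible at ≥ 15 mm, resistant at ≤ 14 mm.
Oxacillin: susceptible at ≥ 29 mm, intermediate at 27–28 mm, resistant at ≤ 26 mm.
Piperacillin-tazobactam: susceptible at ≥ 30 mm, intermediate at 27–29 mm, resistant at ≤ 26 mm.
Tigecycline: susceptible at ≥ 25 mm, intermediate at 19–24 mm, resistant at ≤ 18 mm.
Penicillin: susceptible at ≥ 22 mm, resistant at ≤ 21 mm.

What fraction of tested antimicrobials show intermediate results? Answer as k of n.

1 of 8

Nafcillin (21 mm) ≤ 23 mm ⇒ R
Levofloxacin: 23 mm is ≥ 21 mm → susceptible
Fosfomycin (11 mm) ≤ 16 mm ⇒ R
Ceftriaxone: 12 mm is ≤ 14 mm — resistant
Oxacillin 28 mm: in 27–28 mm ⇒ I
Piperacillin-tazobactam 26 mm: ≤ 26 mm — resistant
Tigecycline (15 mm) ≤ 18 mm → Resistant
Penicillin 28 mm: ≥ 22 mm ⇒ S
Intermediate: 1/8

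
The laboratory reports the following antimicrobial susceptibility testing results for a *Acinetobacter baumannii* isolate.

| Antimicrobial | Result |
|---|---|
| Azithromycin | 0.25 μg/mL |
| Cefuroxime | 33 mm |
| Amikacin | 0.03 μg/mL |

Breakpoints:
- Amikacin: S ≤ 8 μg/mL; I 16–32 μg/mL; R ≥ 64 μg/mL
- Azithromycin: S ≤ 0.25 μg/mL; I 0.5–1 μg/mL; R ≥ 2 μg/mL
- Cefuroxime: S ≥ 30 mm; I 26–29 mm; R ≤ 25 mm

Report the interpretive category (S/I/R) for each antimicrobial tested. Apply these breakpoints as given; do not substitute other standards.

S, S, S

Azithromycin (0.25 μg/mL) ≤ 0.25 μg/mL ⇒ S
Cefuroxime 33 mm: ≥ 30 mm — susceptible
Amikacin: 0.03 μg/mL is ≤ 8 μg/mL — Susceptible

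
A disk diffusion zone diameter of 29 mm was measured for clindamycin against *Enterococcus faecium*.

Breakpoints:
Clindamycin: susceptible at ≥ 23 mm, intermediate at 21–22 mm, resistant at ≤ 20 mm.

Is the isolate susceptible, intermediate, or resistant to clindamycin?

Susceptible

Clindamycin 29 mm: ≥ 23 mm ⇒ S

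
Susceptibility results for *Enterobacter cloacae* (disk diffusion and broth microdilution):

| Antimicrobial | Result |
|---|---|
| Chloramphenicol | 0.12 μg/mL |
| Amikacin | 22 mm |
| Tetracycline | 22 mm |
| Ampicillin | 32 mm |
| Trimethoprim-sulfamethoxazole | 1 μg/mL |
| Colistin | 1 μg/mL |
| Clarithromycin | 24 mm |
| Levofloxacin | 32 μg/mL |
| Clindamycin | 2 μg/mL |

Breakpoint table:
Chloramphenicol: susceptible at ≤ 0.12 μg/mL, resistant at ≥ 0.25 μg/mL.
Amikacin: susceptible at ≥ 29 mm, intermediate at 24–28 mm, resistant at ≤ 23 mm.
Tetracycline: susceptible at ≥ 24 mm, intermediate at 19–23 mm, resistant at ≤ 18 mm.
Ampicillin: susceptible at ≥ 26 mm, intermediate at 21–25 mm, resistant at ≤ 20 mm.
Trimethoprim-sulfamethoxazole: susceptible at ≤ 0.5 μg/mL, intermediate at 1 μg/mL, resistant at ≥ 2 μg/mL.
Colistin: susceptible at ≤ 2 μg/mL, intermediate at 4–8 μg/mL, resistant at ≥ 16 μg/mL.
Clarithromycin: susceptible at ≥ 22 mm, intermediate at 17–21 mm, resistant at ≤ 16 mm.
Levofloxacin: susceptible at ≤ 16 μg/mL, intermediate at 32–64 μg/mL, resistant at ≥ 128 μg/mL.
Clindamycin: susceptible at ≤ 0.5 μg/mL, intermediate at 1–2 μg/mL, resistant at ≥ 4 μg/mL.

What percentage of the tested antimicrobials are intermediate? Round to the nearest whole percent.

44%

Chloramphenicol 0.12 μg/mL: ≤ 0.12 μg/mL — S
Amikacin (22 mm) ≤ 23 mm → R
Tetracycline: 22 mm is in 19–23 mm ⇒ intermediate
Ampicillin 32 mm: ≥ 26 mm → Susceptible
Trimethoprim-sulfamethoxazole: 1 μg/mL is = 1 μg/mL ⇒ Intermediate
Colistin 1 μg/mL: ≤ 2 μg/mL → Susceptible
Clarithromycin: 24 mm is ≥ 22 mm — Susceptible
Levofloxacin (32 μg/mL) in 32–64 μg/mL — I
Clindamycin: 2 μg/mL is in 1–2 μg/mL ⇒ I
Intermediate: 4/9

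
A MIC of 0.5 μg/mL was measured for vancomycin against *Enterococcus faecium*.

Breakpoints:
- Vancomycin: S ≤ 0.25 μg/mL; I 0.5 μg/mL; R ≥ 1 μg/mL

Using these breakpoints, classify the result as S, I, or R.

Vancomycin 0.5 μg/mL: = 0.5 μg/mL — I

I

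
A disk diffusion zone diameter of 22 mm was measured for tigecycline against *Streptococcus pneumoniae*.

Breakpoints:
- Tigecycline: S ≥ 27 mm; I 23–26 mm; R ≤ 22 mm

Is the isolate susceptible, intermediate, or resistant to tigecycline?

R

Tigecycline (22 mm) ≤ 22 mm → resistant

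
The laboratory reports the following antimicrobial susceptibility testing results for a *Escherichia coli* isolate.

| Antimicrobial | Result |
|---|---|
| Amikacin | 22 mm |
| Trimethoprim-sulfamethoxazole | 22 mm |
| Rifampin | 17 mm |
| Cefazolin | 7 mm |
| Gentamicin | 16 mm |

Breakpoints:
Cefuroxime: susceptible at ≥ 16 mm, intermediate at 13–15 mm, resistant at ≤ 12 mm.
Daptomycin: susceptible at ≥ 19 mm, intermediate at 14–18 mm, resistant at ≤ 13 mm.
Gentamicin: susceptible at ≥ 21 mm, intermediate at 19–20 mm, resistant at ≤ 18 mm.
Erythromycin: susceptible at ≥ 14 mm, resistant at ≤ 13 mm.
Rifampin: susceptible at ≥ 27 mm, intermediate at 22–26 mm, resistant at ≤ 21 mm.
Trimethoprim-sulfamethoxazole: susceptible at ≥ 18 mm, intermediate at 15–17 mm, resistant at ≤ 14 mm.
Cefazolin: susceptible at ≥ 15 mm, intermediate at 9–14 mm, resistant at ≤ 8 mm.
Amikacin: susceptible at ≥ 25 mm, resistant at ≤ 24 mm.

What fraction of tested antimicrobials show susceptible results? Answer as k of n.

Amikacin (22 mm) ≤ 24 mm — resistant
Trimethoprim-sulfamethoxazole (22 mm) ≥ 18 mm — Susceptible
Rifampin (17 mm) ≤ 21 mm ⇒ Resistant
Cefazolin: 7 mm is ≤ 8 mm → resistant
Gentamicin 16 mm: ≤ 18 mm — Resistant
Susceptible: 1/5

1 of 5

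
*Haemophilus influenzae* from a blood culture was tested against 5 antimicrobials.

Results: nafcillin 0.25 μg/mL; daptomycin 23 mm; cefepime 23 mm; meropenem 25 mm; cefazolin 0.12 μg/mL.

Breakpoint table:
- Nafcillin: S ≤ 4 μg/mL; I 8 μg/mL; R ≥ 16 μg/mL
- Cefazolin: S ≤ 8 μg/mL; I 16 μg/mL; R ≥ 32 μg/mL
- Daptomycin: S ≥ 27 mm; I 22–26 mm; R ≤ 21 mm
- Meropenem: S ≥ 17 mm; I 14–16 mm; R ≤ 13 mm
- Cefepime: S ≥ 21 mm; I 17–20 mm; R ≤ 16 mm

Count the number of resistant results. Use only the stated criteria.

0

Nafcillin 0.25 μg/mL: ≤ 4 μg/mL ⇒ S
Daptomycin: 23 mm is in 22–26 mm → Intermediate
Cefepime (23 mm) ≥ 21 mm → S
Meropenem 25 mm: ≥ 17 mm ⇒ S
Cefazolin 0.12 μg/mL: ≤ 8 μg/mL ⇒ S
Resistant: 0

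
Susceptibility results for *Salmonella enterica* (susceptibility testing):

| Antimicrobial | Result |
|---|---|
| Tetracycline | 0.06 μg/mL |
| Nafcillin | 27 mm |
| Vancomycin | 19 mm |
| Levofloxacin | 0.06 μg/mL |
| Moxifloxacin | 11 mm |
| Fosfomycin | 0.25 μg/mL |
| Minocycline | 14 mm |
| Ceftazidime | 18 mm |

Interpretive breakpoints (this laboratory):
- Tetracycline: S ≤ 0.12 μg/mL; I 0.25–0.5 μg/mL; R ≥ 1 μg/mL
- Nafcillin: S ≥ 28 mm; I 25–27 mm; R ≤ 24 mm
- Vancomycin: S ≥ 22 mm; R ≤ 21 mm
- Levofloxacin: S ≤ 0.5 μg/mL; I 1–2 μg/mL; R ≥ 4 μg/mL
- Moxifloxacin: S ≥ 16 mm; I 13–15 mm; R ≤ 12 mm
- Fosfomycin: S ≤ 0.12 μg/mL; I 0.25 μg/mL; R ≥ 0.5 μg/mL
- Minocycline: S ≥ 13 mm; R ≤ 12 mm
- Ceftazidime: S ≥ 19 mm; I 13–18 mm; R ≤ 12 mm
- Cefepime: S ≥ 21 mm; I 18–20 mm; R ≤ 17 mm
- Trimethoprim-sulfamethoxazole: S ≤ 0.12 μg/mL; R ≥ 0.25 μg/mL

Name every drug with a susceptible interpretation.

tetracycline, levofloxacin, minocycline

Tetracycline (0.06 μg/mL) ≤ 0.12 μg/mL ⇒ Susceptible
Nafcillin: 27 mm is in 25–27 mm ⇒ intermediate
Vancomycin (19 mm) ≤ 21 mm → R
Levofloxacin (0.06 μg/mL) ≤ 0.5 μg/mL — susceptible
Moxifloxacin: 11 mm is ≤ 12 mm ⇒ resistant
Fosfomycin (0.25 μg/mL) = 0.25 μg/mL ⇒ intermediate
Minocycline: 14 mm is ≥ 13 mm ⇒ Susceptible
Ceftazidime: 18 mm is in 13–18 mm ⇒ Intermediate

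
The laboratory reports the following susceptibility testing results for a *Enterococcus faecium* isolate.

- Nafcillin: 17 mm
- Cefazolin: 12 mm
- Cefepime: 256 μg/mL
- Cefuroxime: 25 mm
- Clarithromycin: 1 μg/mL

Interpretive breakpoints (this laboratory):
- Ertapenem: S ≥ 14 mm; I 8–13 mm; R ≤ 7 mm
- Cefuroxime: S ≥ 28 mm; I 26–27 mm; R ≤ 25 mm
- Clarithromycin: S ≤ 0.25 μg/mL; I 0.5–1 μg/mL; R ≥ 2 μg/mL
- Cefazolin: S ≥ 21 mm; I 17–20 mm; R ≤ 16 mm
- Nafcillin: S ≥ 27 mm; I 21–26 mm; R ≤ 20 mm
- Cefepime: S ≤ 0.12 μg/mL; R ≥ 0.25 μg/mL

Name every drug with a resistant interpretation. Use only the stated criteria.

Nafcillin (17 mm) ≤ 20 mm → Resistant
Cefazolin: 12 mm is ≤ 16 mm — R
Cefepime (256 μg/mL) ≥ 0.25 μg/mL → Resistant
Cefuroxime: 25 mm is ≤ 25 mm — Resistant
Clarithromycin (1 μg/mL) in 0.5–1 μg/mL ⇒ Intermediate

nafcillin, cefazolin, cefepime, cefuroxime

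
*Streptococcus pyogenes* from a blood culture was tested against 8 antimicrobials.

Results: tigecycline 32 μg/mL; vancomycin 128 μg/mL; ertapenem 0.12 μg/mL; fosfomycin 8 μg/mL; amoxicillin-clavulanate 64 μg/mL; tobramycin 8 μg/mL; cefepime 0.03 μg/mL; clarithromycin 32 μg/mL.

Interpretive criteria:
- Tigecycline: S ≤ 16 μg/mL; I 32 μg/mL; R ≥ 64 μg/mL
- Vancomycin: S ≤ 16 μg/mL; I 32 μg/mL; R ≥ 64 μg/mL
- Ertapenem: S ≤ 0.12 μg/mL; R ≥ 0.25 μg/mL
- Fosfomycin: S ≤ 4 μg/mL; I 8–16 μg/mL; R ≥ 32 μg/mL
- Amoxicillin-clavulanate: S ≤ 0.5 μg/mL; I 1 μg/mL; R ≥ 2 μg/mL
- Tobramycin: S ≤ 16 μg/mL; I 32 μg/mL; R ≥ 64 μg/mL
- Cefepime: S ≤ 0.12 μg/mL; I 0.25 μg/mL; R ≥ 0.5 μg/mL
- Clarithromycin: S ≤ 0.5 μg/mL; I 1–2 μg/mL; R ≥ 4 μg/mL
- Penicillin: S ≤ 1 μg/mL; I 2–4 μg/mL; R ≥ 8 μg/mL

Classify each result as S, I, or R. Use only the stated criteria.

I, R, S, I, R, S, S, R

Tigecycline (32 μg/mL) = 32 μg/mL → I
Vancomycin: 128 μg/mL is ≥ 64 μg/mL ⇒ Resistant
Ertapenem 0.12 μg/mL: ≤ 0.12 μg/mL ⇒ Susceptible
Fosfomycin: 8 μg/mL is in 8–16 μg/mL — intermediate
Amoxicillin-clavulanate (64 μg/mL) ≥ 2 μg/mL ⇒ resistant
Tobramycin: 8 μg/mL is ≤ 16 μg/mL → susceptible
Cefepime 0.03 μg/mL: ≤ 0.12 μg/mL — Susceptible
Clarithromycin 32 μg/mL: ≥ 4 μg/mL → R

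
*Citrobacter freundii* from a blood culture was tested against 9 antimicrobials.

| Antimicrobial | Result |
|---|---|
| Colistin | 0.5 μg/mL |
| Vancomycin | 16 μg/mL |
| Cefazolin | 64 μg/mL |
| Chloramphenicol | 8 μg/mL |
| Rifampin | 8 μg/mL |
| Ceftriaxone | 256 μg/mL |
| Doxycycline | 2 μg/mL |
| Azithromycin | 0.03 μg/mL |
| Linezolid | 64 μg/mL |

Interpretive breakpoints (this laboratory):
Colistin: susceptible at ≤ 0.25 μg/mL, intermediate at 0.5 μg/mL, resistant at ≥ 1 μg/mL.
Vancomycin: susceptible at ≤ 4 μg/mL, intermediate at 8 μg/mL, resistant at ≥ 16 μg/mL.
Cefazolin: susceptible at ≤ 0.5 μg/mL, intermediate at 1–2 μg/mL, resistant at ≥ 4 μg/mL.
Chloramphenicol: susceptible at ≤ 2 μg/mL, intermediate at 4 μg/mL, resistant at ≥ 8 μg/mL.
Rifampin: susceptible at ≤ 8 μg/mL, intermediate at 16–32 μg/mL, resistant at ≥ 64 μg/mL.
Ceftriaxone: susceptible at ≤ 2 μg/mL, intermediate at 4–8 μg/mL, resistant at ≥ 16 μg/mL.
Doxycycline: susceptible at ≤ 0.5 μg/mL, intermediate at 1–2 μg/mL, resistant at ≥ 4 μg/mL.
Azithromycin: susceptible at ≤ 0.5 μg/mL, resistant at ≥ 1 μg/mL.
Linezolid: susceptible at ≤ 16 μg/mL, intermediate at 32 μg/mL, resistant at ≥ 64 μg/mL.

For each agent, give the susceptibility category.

I, R, R, R, S, R, I, S, R

Colistin: 0.5 μg/mL is = 0.5 μg/mL ⇒ intermediate
Vancomycin (16 μg/mL) ≥ 16 μg/mL — Resistant
Cefazolin (64 μg/mL) ≥ 4 μg/mL ⇒ Resistant
Chloramphenicol (8 μg/mL) ≥ 8 μg/mL ⇒ Resistant
Rifampin (8 μg/mL) ≤ 8 μg/mL → Susceptible
Ceftriaxone (256 μg/mL) ≥ 16 μg/mL ⇒ Resistant
Doxycycline 2 μg/mL: in 1–2 μg/mL ⇒ I
Azithromycin 0.03 μg/mL: ≤ 0.5 μg/mL — Susceptible
Linezolid: 64 μg/mL is ≥ 64 μg/mL ⇒ Resistant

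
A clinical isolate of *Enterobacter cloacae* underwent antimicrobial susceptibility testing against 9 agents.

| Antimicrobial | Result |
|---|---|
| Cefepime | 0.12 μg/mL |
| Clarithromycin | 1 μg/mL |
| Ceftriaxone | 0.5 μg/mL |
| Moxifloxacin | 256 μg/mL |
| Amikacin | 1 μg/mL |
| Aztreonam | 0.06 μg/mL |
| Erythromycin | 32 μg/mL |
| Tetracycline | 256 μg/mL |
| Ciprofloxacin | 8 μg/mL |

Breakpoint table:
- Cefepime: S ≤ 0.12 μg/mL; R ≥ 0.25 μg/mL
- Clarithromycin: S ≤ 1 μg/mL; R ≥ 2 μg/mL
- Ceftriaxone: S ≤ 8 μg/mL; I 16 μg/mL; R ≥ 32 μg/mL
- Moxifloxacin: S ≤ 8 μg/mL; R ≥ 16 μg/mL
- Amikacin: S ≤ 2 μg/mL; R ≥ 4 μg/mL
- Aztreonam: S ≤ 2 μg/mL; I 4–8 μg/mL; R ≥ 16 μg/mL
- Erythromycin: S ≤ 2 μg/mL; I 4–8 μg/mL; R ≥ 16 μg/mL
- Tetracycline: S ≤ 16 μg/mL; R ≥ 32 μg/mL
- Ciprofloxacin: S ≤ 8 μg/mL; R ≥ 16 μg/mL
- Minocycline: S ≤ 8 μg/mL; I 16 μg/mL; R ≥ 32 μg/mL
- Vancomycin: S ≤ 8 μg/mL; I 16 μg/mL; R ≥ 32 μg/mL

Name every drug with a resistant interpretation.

moxifloxacin, erythromycin, tetracycline

Cefepime 0.12 μg/mL: ≤ 0.12 μg/mL ⇒ Susceptible
Clarithromycin: 1 μg/mL is ≤ 1 μg/mL — Susceptible
Ceftriaxone (0.5 μg/mL) ≤ 8 μg/mL — S
Moxifloxacin 256 μg/mL: ≥ 16 μg/mL — Resistant
Amikacin 1 μg/mL: ≤ 2 μg/mL ⇒ Susceptible
Aztreonam (0.06 μg/mL) ≤ 2 μg/mL → S
Erythromycin (32 μg/mL) ≥ 16 μg/mL — Resistant
Tetracycline (256 μg/mL) ≥ 32 μg/mL → resistant
Ciprofloxacin 8 μg/mL: ≤ 8 μg/mL — Susceptible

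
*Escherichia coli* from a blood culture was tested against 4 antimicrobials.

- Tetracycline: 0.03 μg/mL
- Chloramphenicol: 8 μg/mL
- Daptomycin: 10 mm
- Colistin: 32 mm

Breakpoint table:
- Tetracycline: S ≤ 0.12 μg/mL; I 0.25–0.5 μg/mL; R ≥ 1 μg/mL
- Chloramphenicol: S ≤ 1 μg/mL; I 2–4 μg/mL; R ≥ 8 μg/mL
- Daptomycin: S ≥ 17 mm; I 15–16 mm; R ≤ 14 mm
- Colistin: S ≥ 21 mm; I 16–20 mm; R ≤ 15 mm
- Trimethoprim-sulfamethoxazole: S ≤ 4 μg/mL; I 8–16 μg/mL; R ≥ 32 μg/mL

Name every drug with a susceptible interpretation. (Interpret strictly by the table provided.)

tetracycline, colistin

Tetracycline (0.03 μg/mL) ≤ 0.12 μg/mL ⇒ Susceptible
Chloramphenicol (8 μg/mL) ≥ 8 μg/mL — resistant
Daptomycin 10 mm: ≤ 14 mm ⇒ resistant
Colistin (32 mm) ≥ 21 mm → Susceptible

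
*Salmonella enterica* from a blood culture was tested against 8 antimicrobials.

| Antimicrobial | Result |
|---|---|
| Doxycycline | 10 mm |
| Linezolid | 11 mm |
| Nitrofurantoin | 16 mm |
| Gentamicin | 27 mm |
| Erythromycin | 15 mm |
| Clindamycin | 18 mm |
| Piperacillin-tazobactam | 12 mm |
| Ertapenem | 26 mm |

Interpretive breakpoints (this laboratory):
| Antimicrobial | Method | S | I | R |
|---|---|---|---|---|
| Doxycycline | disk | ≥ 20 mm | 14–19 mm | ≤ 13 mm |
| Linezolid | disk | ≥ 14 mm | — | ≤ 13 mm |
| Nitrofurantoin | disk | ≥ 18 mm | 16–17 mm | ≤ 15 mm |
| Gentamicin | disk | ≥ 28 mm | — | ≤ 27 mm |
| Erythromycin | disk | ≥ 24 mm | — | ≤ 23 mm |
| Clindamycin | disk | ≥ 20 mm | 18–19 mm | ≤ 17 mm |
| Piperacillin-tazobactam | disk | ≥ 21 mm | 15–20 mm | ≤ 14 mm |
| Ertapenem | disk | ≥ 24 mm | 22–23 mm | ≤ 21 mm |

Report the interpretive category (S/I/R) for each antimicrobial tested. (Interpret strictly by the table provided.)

R, R, I, R, R, I, R, S

Doxycycline (10 mm) ≤ 13 mm — R
Linezolid: 11 mm is ≤ 13 mm — R
Nitrofurantoin 16 mm: in 16–17 mm — intermediate
Gentamicin: 27 mm is ≤ 27 mm — Resistant
Erythromycin: 15 mm is ≤ 23 mm ⇒ resistant
Clindamycin (18 mm) in 18–19 mm ⇒ I
Piperacillin-tazobactam 12 mm: ≤ 14 mm ⇒ resistant
Ertapenem 26 mm: ≥ 24 mm ⇒ Susceptible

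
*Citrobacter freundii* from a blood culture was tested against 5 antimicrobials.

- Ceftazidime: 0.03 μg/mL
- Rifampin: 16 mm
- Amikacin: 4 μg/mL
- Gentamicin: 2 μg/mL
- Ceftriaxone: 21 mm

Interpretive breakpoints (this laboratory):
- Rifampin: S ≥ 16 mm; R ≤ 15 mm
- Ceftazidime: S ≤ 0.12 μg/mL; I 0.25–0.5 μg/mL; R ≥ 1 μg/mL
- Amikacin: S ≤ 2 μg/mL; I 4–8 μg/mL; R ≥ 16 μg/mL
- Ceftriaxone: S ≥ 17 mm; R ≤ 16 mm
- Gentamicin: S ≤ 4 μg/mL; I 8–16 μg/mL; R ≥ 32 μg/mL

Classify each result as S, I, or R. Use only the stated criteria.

S, S, I, S, S

Ceftazidime: 0.03 μg/mL is ≤ 0.12 μg/mL ⇒ Susceptible
Rifampin (16 mm) ≥ 16 mm ⇒ susceptible
Amikacin 4 μg/mL: in 4–8 μg/mL — intermediate
Gentamicin 2 μg/mL: ≤ 4 μg/mL ⇒ susceptible
Ceftriaxone: 21 mm is ≥ 17 mm ⇒ susceptible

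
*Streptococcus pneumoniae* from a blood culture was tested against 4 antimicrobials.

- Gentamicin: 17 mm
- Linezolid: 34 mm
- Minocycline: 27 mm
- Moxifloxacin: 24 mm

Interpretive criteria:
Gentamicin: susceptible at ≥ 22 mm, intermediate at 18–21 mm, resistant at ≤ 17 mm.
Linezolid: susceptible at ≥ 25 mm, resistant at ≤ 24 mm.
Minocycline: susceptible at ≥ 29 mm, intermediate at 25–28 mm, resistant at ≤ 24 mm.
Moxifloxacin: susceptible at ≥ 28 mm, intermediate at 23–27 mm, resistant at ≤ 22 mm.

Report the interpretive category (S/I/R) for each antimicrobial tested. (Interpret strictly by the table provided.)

R, S, I, I

Gentamicin: 17 mm is ≤ 17 mm — Resistant
Linezolid 34 mm: ≥ 25 mm ⇒ Susceptible
Minocycline: 27 mm is in 25–28 mm ⇒ Intermediate
Moxifloxacin 24 mm: in 23–27 mm ⇒ intermediate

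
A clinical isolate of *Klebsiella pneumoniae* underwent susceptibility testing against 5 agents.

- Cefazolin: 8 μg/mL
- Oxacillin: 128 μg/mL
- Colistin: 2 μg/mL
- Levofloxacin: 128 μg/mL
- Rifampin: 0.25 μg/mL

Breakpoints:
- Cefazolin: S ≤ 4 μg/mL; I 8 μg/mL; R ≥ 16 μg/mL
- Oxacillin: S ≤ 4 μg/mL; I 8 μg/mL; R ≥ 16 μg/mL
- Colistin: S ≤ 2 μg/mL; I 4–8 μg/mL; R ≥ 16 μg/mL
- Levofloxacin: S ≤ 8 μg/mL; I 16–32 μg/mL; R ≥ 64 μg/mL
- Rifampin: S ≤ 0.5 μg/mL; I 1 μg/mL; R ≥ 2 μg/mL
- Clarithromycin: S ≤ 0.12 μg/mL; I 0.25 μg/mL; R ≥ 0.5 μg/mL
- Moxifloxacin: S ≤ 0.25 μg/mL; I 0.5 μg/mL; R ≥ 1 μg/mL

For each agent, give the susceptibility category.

I, R, S, R, S

Cefazolin: 8 μg/mL is = 8 μg/mL — Intermediate
Oxacillin (128 μg/mL) ≥ 16 μg/mL — Resistant
Colistin: 2 μg/mL is ≤ 2 μg/mL → Susceptible
Levofloxacin (128 μg/mL) ≥ 64 μg/mL — resistant
Rifampin 0.25 μg/mL: ≤ 0.5 μg/mL ⇒ Susceptible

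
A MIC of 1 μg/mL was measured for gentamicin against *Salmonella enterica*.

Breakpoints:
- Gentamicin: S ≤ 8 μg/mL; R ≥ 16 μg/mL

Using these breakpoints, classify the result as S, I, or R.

Susceptible

Gentamicin 1 μg/mL: ≤ 8 μg/mL → S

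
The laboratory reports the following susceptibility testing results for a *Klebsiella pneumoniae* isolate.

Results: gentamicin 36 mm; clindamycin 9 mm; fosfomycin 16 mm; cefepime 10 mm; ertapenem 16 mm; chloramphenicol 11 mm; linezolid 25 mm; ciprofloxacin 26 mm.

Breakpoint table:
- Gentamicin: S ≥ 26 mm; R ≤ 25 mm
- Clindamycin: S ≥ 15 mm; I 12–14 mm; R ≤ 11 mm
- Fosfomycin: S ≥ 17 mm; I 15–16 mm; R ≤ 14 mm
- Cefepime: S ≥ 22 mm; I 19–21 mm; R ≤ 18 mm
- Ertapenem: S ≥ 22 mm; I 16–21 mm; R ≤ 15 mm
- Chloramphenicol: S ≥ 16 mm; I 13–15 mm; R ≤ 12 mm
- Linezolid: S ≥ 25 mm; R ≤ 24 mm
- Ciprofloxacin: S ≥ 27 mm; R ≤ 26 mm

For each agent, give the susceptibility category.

Gentamicin: 36 mm is ≥ 26 mm ⇒ Susceptible
Clindamycin (9 mm) ≤ 11 mm — Resistant
Fosfomycin (16 mm) in 15–16 mm → intermediate
Cefepime: 10 mm is ≤ 18 mm — resistant
Ertapenem 16 mm: in 16–21 mm ⇒ Intermediate
Chloramphenicol (11 mm) ≤ 12 mm ⇒ resistant
Linezolid 25 mm: ≥ 25 mm ⇒ Susceptible
Ciprofloxacin (26 mm) ≤ 26 mm — R

S, R, I, R, I, R, S, R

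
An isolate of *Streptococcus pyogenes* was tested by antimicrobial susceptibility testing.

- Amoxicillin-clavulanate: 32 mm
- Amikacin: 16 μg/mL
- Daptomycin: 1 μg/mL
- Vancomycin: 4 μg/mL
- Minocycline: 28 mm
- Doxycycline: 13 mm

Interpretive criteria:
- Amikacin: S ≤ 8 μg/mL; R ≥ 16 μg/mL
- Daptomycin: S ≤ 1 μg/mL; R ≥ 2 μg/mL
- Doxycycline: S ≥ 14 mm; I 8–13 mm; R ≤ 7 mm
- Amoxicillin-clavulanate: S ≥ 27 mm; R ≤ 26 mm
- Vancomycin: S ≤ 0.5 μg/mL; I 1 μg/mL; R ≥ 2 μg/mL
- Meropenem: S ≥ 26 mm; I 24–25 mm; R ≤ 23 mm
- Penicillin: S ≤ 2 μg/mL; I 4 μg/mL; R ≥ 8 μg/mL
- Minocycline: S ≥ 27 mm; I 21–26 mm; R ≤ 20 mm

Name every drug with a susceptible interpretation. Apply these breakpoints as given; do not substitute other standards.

Amoxicillin-clavulanate (32 mm) ≥ 27 mm — Susceptible
Amikacin 16 μg/mL: ≥ 16 μg/mL ⇒ R
Daptomycin 1 μg/mL: ≤ 1 μg/mL — susceptible
Vancomycin 4 μg/mL: ≥ 2 μg/mL — resistant
Minocycline (28 mm) ≥ 27 mm ⇒ susceptible
Doxycycline 13 mm: in 8–13 mm → Intermediate

amoxicillin-clavulanate, daptomycin, minocycline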